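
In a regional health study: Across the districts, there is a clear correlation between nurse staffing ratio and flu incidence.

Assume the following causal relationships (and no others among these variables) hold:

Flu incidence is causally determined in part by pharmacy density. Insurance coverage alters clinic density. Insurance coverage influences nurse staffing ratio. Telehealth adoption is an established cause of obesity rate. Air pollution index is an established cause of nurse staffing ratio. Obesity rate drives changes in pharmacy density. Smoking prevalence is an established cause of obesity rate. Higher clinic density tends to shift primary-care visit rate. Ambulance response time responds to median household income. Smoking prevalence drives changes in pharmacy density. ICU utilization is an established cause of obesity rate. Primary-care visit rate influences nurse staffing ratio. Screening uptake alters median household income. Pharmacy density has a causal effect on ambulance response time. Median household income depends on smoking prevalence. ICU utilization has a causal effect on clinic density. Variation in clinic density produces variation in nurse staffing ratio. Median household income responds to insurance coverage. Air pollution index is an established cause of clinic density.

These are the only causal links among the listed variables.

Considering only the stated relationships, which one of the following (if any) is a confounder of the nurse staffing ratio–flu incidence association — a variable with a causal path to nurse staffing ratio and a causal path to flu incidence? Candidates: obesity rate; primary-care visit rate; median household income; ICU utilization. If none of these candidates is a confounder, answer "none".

ICU utilization

ICU utilization causes nurse staffing ratio (ICU utilization → clinic density → nurse staffing ratio) and also causes flu incidence (ICU utilization → obesity rate → pharmacy density → flu incidence); it is a common cause of both.
Each of the other candidates lacks a causal path to at least one of nurse staffing ratio and flu incidence, so they do not confound the relationship.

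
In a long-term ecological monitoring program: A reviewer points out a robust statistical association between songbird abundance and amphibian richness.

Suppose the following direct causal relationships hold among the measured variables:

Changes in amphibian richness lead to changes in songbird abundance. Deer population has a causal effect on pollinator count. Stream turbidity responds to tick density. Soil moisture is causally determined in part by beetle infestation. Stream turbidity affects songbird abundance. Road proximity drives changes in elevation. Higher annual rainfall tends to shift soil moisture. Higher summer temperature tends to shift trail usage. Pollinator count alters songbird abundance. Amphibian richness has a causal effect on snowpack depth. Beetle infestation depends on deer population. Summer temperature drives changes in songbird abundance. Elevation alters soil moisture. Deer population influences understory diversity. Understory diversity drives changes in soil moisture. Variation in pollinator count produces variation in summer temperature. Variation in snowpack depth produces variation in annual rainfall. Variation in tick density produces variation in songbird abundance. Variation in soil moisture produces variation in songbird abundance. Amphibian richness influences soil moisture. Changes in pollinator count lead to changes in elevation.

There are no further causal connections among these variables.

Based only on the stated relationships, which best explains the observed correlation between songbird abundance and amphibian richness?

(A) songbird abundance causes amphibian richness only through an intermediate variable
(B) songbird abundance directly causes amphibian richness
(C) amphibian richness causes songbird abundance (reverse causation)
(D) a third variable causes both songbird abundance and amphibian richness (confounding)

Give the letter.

The stated link runs amphibian richness → songbird abundance; songbird abundance has no causal path to amphibian richness. No variable causes both, so confounding is ruled out. The correlation reflects reverse causation.

C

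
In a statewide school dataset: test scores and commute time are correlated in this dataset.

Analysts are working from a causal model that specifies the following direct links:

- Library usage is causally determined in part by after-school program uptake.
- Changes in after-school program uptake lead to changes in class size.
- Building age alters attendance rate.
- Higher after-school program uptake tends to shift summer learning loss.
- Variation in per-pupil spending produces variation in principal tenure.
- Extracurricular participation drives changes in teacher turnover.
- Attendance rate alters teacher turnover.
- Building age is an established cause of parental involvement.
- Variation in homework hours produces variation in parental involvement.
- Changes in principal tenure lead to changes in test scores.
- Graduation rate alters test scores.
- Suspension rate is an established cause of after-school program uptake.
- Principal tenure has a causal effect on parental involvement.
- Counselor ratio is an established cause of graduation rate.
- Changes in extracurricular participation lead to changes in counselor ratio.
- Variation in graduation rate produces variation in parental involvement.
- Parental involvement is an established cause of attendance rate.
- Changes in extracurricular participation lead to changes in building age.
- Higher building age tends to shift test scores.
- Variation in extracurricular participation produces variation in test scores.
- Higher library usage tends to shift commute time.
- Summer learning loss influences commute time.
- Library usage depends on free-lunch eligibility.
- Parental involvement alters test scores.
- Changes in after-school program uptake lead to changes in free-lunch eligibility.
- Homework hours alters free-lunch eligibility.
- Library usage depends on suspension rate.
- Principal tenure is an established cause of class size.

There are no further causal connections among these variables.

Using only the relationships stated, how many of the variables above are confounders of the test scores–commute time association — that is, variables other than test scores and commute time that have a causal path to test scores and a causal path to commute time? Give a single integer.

1

The common causes are: homework hours (to test scores via homework hours → parental involvement → test scores; to commute time via homework hours → free-lunch eligibility → library usage → commute time).
Every other variable lacks a causal path to at least one of test scores and commute time.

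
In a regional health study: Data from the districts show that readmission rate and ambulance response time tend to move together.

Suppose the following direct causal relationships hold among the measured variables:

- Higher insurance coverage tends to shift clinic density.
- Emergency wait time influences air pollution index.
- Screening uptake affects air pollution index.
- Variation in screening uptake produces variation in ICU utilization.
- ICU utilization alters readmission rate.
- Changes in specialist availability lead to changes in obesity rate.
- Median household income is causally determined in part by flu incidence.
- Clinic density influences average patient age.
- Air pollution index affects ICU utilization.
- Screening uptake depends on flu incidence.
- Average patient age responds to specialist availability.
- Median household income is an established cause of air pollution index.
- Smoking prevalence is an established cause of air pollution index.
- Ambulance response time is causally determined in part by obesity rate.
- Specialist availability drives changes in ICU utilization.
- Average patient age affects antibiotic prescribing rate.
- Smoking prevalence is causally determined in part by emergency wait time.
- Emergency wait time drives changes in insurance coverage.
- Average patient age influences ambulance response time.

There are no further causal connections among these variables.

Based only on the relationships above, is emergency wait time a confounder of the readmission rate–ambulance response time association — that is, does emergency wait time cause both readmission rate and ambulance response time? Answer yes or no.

Emergency wait time has a causal path to readmission rate (emergency wait time → air pollution index → ICU utilization → readmission rate) and to ambulance response time (emergency wait time → insurance coverage → clinic density → average patient age → ambulance response time), so it is a common cause of both — a confounder.

yes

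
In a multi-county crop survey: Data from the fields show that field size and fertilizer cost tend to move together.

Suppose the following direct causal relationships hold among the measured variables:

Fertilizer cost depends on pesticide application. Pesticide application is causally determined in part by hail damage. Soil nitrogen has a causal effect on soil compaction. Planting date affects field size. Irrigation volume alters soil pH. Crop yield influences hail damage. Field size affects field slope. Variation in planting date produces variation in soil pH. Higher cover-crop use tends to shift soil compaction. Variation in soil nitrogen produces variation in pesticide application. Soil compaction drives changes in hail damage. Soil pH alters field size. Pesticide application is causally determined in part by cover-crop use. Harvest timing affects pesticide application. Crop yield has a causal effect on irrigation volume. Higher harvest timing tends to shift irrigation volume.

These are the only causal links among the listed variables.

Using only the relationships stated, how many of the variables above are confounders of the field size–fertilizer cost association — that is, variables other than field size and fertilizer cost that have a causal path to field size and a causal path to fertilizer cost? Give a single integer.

The common causes are: crop yield (to field size via crop yield → irrigation volume → soil pH → field size; to fertilizer cost via crop yield → hail damage → pesticide application → fertilizer cost); harvest timing (to field size via harvest timing → irrigation volume → soil pH → field size; to fertilizer cost via harvest timing → pesticide application → fertilizer cost).
Every other variable lacks a causal path to at least one of field size and fertilizer cost.

2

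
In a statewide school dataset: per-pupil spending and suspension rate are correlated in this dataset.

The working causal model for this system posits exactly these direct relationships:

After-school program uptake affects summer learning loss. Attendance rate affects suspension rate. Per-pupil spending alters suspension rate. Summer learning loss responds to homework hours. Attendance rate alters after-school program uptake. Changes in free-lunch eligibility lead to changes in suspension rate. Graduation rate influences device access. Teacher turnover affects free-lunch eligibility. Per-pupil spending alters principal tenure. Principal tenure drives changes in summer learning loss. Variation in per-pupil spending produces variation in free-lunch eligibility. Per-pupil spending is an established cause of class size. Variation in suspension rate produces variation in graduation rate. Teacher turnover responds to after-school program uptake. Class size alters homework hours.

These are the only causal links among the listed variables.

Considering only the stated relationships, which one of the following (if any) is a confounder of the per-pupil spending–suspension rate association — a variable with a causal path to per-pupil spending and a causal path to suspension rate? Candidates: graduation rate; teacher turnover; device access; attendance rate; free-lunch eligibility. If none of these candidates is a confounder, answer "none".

None of the listed candidates has causal paths to both per-pupil spending and suspension rate in the stated relationships, so none is a common cause.

none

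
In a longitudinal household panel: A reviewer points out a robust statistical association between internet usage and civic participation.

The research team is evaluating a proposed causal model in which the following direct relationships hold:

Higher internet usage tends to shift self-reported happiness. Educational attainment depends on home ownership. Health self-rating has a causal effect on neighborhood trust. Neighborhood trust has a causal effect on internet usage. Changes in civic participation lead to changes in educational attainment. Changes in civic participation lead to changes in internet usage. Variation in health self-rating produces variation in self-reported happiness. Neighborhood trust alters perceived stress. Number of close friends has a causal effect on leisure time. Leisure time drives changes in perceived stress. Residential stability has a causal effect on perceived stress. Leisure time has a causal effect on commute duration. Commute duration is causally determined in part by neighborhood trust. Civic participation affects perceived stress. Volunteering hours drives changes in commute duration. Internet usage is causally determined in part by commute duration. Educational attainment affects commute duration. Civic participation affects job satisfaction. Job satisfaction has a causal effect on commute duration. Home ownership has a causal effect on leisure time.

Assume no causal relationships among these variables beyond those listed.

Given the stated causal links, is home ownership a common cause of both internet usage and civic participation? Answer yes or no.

Home ownership has no stated causal path to civic participation. A confounder must cause both variables, so home ownership does not qualify.

no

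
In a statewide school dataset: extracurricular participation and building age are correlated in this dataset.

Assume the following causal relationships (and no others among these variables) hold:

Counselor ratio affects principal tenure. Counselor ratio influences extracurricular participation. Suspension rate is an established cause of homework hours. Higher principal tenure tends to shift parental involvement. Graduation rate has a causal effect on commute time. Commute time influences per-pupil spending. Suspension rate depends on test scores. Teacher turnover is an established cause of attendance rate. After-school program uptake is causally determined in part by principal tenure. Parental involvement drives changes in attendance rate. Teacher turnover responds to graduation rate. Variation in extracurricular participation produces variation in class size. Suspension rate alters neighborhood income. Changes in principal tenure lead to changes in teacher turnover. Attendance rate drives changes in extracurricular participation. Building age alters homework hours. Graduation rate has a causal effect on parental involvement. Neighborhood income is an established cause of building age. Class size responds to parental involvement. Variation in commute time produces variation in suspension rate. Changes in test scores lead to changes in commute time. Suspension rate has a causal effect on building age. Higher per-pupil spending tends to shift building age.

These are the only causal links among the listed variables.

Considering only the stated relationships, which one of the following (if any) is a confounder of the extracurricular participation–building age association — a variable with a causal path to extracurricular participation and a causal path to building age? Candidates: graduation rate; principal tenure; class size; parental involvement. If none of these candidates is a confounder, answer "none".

Graduation rate causes extracurricular participation (graduation rate → parental involvement → attendance rate → extracurricular participation) and also causes building age (graduation rate → commute time → suspension rate → building age); it is a common cause of both.
Each of the other candidates lacks a causal path to at least one of extracurricular participation and building age, so they do not confound the relationship.

graduation rate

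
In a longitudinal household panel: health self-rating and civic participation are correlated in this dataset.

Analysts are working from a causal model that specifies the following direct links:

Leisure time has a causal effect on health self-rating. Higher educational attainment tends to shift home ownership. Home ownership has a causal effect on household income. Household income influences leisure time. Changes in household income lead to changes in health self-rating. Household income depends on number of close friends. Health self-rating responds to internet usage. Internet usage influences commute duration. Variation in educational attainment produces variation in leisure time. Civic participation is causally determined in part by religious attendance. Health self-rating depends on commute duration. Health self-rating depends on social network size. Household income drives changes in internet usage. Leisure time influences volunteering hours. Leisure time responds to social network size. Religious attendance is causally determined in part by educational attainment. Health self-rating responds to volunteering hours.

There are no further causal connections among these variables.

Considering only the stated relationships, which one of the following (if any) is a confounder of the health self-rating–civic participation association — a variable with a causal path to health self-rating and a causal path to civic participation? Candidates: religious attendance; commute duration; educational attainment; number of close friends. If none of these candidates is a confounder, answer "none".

Educational attainment causes health self-rating (educational attainment → leisure time → health self-rating) and also causes civic participation (educational attainment → religious attendance → civic participation); it is a common cause of both.
Each of the other candidates lacks a causal path to at least one of health self-rating and civic participation, so they do not confound the relationship.

educational attainment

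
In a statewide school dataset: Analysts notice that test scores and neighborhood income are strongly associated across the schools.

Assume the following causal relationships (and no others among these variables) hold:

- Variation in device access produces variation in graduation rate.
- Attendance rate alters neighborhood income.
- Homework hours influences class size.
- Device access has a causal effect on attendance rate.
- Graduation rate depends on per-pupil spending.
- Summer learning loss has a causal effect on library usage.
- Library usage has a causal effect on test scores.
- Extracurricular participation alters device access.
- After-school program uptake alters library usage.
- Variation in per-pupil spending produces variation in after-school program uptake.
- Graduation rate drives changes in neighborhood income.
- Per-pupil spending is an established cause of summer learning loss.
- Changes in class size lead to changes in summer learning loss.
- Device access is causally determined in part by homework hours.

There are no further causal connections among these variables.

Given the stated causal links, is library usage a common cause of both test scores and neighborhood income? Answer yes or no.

no

Library usage has no stated causal path to neighborhood income. A confounder must cause both variables, so library usage does not qualify.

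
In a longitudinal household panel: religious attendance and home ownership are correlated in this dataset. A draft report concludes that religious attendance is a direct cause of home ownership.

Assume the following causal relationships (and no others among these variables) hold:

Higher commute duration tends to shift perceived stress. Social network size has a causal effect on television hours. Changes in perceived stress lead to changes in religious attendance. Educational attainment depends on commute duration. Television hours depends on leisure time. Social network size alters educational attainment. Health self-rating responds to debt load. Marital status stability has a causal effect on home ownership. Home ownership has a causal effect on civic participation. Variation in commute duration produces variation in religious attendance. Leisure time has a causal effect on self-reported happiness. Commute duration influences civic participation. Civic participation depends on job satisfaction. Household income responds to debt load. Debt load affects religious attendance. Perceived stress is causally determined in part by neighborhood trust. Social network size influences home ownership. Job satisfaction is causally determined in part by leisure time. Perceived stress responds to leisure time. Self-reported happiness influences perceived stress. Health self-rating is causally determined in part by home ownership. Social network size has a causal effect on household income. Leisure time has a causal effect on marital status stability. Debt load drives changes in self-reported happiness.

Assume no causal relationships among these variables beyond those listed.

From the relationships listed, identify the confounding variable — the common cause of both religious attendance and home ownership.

leisure time

Leisure time has a causal path to religious attendance (leisure time → perceived stress → religious attendance) and a separate causal path to home ownership (leisure time → marital status stability → home ownership), so it is a common cause of both.
No stated relationship gives religious attendance a causal route to home ownership, so the correlation is explained by the shared upstream cause rather than a direct effect.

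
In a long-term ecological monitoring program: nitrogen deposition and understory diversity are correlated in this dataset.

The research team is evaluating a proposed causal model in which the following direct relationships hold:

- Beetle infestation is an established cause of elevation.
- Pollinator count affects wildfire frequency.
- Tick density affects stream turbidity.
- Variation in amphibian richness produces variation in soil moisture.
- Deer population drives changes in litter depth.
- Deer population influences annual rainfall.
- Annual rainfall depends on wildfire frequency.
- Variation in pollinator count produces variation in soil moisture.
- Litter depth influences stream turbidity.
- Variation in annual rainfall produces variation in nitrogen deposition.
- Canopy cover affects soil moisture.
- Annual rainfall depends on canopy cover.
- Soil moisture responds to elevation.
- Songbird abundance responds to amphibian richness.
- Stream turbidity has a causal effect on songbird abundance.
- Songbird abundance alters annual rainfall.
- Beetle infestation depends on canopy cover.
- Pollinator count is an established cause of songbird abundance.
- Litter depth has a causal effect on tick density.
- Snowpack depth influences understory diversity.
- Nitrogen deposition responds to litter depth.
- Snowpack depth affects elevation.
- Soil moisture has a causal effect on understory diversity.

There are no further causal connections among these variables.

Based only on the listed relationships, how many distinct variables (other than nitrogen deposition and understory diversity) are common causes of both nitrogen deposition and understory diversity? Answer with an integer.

3

The common causes are: amphibian richness (to nitrogen deposition via amphibian richness → songbird abundance → annual rainfall → nitrogen deposition; to understory diversity via amphibian richness → soil moisture → understory diversity); canopy cover (to nitrogen deposition via canopy cover → annual rainfall → nitrogen deposition; to understory diversity via canopy cover → soil moisture → understory diversity); pollinator count (to nitrogen deposition via pollinator count → wildfire frequency → annual rainfall → nitrogen deposition; to understory diversity via pollinator count → soil moisture → understory diversity).
Every other variable lacks a causal path to at least one of nitrogen deposition and understory diversity.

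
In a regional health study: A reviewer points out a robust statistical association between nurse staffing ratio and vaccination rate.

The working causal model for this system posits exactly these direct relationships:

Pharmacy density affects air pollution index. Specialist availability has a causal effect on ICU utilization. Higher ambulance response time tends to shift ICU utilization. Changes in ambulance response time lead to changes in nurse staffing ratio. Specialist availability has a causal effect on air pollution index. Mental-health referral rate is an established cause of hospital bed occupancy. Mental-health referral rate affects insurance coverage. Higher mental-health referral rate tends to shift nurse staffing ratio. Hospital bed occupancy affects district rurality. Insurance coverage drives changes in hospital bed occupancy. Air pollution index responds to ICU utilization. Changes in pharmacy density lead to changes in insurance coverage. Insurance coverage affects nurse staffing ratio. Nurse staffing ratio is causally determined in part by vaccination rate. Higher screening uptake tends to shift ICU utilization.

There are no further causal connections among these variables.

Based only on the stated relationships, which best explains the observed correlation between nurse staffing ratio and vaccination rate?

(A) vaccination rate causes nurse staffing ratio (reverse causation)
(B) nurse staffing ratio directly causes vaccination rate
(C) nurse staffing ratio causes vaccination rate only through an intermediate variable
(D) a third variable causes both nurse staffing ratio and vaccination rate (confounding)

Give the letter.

A

The stated link runs vaccination rate → nurse staffing ratio; nurse staffing ratio has no causal path to vaccination rate. No variable causes both, so confounding is ruled out. The correlation reflects reverse causation.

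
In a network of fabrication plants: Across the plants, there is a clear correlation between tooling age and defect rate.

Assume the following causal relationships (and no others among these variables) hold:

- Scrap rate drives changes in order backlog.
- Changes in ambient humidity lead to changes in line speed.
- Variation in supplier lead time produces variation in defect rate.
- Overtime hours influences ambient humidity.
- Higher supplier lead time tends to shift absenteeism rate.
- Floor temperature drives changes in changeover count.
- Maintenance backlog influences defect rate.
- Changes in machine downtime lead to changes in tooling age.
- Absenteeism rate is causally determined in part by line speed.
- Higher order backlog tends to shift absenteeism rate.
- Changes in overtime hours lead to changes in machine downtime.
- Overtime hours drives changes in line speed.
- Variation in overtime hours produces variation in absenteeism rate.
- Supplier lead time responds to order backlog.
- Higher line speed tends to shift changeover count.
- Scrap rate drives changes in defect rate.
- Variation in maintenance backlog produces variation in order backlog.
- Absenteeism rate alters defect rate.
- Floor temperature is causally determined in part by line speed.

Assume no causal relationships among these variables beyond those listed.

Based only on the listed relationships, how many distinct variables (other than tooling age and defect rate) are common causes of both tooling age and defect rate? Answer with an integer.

The common causes are: overtime hours (to tooling age via overtime hours → machine downtime → tooling age; to defect rate via overtime hours → absenteeism rate → defect rate).
Every other variable lacks a causal path to at least one of tooling age and defect rate.

1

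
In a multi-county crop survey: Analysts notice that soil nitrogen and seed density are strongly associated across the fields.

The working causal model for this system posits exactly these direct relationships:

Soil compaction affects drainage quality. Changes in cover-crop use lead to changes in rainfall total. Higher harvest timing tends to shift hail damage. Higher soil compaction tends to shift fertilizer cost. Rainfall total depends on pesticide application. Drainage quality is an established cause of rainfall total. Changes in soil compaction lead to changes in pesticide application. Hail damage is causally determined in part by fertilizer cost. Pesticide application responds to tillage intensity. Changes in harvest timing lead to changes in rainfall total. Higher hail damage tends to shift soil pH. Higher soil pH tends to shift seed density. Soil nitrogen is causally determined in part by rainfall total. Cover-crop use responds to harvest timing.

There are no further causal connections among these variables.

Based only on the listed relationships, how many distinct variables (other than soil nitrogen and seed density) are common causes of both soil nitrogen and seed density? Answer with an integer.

2

The common causes are: harvest timing (to soil nitrogen via harvest timing → rainfall total → soil nitrogen; to seed density via harvest timing → hail damage → soil pH → seed density); soil compaction (to soil nitrogen via soil compaction → drainage quality → rainfall total → soil nitrogen; to seed density via soil compaction → fertilizer cost → hail damage → soil pH → seed density).
Every other variable lacks a causal path to at least one of soil nitrogen and seed density.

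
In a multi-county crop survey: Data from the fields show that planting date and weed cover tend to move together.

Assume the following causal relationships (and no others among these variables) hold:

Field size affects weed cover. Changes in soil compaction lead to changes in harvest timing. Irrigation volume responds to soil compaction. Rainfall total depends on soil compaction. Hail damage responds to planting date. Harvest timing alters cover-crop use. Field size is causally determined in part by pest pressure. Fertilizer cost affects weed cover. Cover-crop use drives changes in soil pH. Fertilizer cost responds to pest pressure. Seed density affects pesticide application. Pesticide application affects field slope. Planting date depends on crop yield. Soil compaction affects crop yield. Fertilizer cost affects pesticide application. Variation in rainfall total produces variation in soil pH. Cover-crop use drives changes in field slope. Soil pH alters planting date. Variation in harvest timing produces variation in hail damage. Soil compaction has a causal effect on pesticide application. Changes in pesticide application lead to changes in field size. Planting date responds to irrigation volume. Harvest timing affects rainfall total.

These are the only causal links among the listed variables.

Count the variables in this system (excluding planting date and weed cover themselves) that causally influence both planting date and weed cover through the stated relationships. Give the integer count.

The common causes are: soil compaction (to planting date via soil compaction → crop yield → planting date; to weed cover via soil compaction → pesticide application → field size → weed cover).
Every other variable lacks a causal path to at least one of planting date and weed cover.

1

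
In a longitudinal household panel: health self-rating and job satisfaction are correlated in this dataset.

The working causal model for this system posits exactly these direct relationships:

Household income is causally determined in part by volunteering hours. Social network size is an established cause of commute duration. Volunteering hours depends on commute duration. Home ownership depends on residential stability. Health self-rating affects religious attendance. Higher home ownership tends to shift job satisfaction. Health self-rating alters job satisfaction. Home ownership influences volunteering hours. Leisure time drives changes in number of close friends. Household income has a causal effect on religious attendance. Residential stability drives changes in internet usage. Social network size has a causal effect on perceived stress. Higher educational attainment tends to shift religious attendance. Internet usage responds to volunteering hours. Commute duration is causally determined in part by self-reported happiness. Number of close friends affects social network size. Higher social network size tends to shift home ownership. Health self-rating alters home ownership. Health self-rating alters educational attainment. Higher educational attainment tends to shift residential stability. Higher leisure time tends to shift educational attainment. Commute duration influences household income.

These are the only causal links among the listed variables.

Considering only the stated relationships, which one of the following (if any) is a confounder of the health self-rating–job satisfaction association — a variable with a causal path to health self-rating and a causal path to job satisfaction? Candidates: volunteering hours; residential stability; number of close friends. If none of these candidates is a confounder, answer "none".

none

None of the listed candidates has causal paths to both health self-rating and job satisfaction in the stated relationships, so none is a common cause.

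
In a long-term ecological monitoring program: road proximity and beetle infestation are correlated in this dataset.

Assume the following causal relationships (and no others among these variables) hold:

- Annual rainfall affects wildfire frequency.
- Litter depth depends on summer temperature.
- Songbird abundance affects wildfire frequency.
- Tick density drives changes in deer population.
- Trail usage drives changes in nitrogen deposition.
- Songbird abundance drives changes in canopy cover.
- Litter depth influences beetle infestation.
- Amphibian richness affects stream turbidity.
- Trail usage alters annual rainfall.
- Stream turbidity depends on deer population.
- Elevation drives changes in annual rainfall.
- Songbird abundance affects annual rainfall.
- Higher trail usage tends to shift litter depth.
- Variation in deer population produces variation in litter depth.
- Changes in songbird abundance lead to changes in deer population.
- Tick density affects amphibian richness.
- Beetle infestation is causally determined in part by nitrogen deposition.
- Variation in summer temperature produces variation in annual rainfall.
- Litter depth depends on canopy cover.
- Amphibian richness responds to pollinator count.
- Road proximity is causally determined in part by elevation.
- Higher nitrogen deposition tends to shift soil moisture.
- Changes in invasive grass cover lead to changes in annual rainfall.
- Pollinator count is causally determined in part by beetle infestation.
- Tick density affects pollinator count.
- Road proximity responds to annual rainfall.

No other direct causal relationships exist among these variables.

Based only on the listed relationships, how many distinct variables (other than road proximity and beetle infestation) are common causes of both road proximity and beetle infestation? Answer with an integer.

3

The common causes are: songbird abundance (to road proximity via songbird abundance → annual rainfall → road proximity; to beetle infestation via songbird abundance → deer population → litter depth → beetle infestation); summer temperature (to road proximity via summer temperature → annual rainfall → road proximity; to beetle infestation via summer temperature → litter depth → beetle infestation); trail usage (to road proximity via trail usage → annual rainfall → road proximity; to beetle infestation via trail usage → nitrogen deposition → beetle infestation).
Every other variable lacks a causal path to at least one of road proximity and beetle infestation.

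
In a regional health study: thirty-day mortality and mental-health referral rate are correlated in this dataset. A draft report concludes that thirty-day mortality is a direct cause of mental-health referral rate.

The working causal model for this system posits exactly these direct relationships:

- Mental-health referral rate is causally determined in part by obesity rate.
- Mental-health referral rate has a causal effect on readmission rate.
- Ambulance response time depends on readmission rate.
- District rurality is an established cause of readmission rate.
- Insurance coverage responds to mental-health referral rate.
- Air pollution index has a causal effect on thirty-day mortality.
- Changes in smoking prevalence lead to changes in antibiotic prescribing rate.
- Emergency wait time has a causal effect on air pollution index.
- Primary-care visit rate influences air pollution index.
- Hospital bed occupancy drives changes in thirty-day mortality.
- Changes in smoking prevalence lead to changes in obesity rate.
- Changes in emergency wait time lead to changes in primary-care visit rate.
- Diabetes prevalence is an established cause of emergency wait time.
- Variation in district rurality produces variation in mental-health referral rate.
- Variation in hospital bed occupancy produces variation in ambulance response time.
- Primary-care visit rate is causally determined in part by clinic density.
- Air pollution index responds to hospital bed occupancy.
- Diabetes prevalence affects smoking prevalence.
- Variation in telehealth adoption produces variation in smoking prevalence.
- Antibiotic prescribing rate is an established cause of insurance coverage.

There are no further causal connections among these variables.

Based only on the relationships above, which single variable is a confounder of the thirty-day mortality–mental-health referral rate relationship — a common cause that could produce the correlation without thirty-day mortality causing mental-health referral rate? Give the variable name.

diabetes prevalence

Diabetes prevalence has a causal path to thirty-day mortality (diabetes prevalence → emergency wait time → air pollution index → thirty-day mortality) and a separate causal path to mental-health referral rate (diabetes prevalence → smoking prevalence → obesity rate → mental-health referral rate), so it is a common cause of both.
No stated relationship gives thirty-day mortality a causal route to mental-health referral rate, so the correlation is explained by the shared upstream cause rather than a direct effect.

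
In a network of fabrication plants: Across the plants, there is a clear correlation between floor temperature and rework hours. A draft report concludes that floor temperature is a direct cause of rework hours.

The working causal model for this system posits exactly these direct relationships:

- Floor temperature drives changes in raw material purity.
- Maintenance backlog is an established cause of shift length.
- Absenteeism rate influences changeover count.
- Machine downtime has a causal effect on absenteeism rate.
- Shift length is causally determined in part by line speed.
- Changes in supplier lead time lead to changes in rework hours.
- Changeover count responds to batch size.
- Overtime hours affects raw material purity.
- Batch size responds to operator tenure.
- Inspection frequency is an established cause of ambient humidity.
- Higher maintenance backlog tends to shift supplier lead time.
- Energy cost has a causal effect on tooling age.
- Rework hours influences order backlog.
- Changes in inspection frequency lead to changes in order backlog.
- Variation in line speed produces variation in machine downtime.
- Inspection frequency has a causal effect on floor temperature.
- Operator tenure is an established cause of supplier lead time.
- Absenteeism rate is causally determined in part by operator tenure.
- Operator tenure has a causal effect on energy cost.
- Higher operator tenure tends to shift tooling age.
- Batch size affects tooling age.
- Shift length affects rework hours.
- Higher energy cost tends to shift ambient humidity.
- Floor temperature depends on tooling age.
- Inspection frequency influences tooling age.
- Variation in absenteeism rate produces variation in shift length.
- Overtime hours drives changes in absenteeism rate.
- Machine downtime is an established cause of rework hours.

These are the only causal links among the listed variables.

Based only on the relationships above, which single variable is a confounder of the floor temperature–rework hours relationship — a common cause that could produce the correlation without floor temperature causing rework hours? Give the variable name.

Operator tenure has a causal path to floor temperature (operator tenure → tooling age → floor temperature) and a separate causal path to rework hours (operator tenure → supplier lead time → rework hours), so it is a common cause of both.
No stated relationship gives floor temperature a causal route to rework hours, so the correlation is explained by the shared upstream cause rather than a direct effect.

operator tenure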